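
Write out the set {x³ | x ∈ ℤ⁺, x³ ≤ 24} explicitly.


Checking each candidate:
Condition: positive perfect cubes ≤ 24
Result = {1, 8}

{1, 8}


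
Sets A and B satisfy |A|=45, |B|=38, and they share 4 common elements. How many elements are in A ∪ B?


|A ∪ B| = |A| + |B| - |A ∩ B|
= 45 + 38 - 4
= 79

|A ∪ B| = 79


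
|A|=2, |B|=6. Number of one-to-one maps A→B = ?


An injection sends each of |A| = 2 inputs to a distinct output in B.
# injections = |B|·(|B|-1)·…·(|B|-|A|+1) = 6! / (6 - 2)!
= 6 × 5
= 30

Number of injections = 30


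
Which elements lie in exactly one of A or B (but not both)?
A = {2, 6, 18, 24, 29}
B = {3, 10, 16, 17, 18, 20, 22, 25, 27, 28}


A △ B = (A \ B) ∪ (B \ A) = elements in exactly one of A or B
A \ B = {2, 6, 24, 29}
B \ A = {3, 10, 16, 17, 20, 22, 25, 27, 28}
A △ B = {2, 3, 6, 10, 16, 17, 20, 22, 24, 25, 27, 28, 29}

A △ B = {2, 3, 6, 10, 16, 17, 20, 22, 24, 25, 27, 28, 29}


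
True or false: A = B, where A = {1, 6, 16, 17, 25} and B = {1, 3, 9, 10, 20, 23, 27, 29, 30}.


Two sets are equal iff they have exactly the same elements.
A = {1, 6, 16, 17, 25}
B = {1, 3, 9, 10, 20, 23, 27, 29, 30}
Differences: {3, 6, 9, 10, 16, 17, 20, 23, 25, 27, 29, 30}
A ≠ B

No, A ≠ B


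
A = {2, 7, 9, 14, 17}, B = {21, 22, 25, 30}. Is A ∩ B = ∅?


Disjoint means A ∩ B = ∅.
A ∩ B = ∅
A ∩ B = ∅, so A and B are disjoint.

Yes, A and B are disjoint


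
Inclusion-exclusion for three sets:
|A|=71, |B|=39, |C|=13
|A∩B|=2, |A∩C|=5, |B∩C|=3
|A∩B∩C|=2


|A∪B∪C| = |A|+|B|+|C| - |A∩B|-|A∩C|-|B∩C| + |A∩B∩C|
= 71+39+13 - 2-5-3 + 2
= 123 - 10 + 2
= 115

|A ∪ B ∪ C| = 115


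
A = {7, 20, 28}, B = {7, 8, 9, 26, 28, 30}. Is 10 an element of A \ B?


A = {7, 20, 28}, B = {7, 8, 9, 26, 28, 30}
A \ B = elements in A but not in B
A \ B = {20}
Checking if 10 ∈ A \ B
10 is not in A \ B → False

10 ∉ A \ B


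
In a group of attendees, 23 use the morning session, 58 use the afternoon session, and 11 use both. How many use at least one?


|A ∪ B| = |A| + |B| - |A ∩ B|
= 23 + 58 - 11
= 70

|A ∪ B| = 70


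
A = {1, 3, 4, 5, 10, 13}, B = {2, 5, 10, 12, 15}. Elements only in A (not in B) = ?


A = {1, 3, 4, 5, 10, 13}
B = {2, 5, 10, 12, 15}
Region: only in A (not in B)
Elements: {1, 3, 4, 13}

Elements only in A (not in B): {1, 3, 4, 13}


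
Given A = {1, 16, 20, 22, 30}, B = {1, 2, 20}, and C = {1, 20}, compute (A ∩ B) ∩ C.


A ∩ B = {1, 20}
(A ∩ B) ∩ C = {1, 20}

A ∩ B ∩ C = {1, 20}


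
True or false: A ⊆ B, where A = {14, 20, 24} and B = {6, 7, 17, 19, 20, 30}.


A ⊆ B means every element of A is in B.
Elements in A not in B: {14, 24}
So A ⊄ B.

No, A ⊄ B


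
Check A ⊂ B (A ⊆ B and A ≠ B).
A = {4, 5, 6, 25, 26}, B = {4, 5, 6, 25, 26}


A ⊂ B requires: A ⊆ B AND A ≠ B.
A ⊆ B? Yes
A = B? Yes
A = B, so A is not a PROPER subset.

No, A is not a proper subset of B


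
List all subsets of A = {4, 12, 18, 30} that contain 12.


A subset of A contains 12 iff the remaining 3 elements form any subset of A \ {12}.
Count: 2^(n-1) = 2^3 = 8
Subsets containing 12: {12}, {4, 12}, {12, 18}, {12, 30}, {4, 12, 18}, {4, 12, 30}, {12, 18, 30}, {4, 12, 18, 30}

Subsets containing 12 (8 total): {12}, {4, 12}, {12, 18}, {12, 30}, {4, 12, 18}, {4, 12, 30}, {12, 18, 30}, {4, 12, 18, 30}


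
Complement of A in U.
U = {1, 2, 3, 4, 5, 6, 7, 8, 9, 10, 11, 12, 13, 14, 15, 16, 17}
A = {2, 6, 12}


Aᶜ = U \ A = elements in U but not in A
U = {1, 2, 3, 4, 5, 6, 7, 8, 9, 10, 11, 12, 13, 14, 15, 16, 17}
A = {2, 6, 12}
Aᶜ = {1, 3, 4, 5, 7, 8, 9, 10, 11, 13, 14, 15, 16, 17}

Aᶜ = {1, 3, 4, 5, 7, 8, 9, 10, 11, 13, 14, 15, 16, 17}


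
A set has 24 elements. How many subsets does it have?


Number of subsets = 2^n
= 2^24
= 16777216

|P(A)| = 16777216


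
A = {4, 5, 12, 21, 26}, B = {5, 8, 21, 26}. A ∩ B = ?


A ∩ B = elements in both A and B
A = {4, 5, 12, 21, 26}
B = {5, 8, 21, 26}
A ∩ B = {5, 21, 26}

A ∩ B = {5, 21, 26}


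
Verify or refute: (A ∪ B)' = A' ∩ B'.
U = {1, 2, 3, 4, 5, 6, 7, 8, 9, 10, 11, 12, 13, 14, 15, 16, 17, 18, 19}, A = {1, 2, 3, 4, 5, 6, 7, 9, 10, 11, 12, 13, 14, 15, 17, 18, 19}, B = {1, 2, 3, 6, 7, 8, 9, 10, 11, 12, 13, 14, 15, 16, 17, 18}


LHS: A ∪ B = {1, 2, 3, 4, 5, 6, 7, 8, 9, 10, 11, 12, 13, 14, 15, 16, 17, 18, 19}
(A ∪ B)' = U \ (A ∪ B) = ∅
A' = {8, 16}, B' = {4, 5, 19}
Claimed RHS: A' ∩ B' = ∅
Identity is VALID: LHS = RHS = ∅ ✓

Identity is valid. (A ∪ B)' = A' ∩ B' = ∅


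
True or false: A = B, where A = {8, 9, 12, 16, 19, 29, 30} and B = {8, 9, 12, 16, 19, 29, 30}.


Two sets are equal iff they have exactly the same elements.
A = {8, 9, 12, 16, 19, 29, 30}
B = {8, 9, 12, 16, 19, 29, 30}
Same elements → A = B

Yes, A = B


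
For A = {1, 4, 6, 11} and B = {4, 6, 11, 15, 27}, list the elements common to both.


A ∩ B = elements in both A and B
A = {1, 4, 6, 11}
B = {4, 6, 11, 15, 27}
A ∩ B = {4, 6, 11}

A ∩ B = {4, 6, 11}


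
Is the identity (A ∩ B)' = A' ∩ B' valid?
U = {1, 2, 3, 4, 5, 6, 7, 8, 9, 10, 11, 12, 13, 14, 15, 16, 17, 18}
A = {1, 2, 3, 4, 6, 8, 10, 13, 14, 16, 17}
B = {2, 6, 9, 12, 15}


LHS: A ∩ B = {2, 6}
(A ∩ B)' = U \ (A ∩ B) = {1, 3, 4, 5, 7, 8, 9, 10, 11, 12, 13, 14, 15, 16, 17, 18}
A' = {5, 7, 9, 11, 12, 15, 18}, B' = {1, 3, 4, 5, 7, 8, 10, 11, 13, 14, 16, 17, 18}
Claimed RHS: A' ∩ B' = {5, 7, 11, 18}
Identity is INVALID: LHS = {1, 3, 4, 5, 7, 8, 9, 10, 11, 12, 13, 14, 15, 16, 17, 18} but the RHS claimed here equals {5, 7, 11, 18}. The correct form is (A ∩ B)' = A' ∪ B'.

Identity is invalid: (A ∩ B)' = {1, 3, 4, 5, 7, 8, 9, 10, 11, 12, 13, 14, 15, 16, 17, 18} but A' ∩ B' = {5, 7, 11, 18}. The correct De Morgan law is (A ∩ B)' = A' ∪ B'.


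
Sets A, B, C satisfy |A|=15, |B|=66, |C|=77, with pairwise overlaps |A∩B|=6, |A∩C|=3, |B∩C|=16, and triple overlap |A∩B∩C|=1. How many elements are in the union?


|A∪B∪C| = |A|+|B|+|C| - |A∩B|-|A∩C|-|B∩C| + |A∩B∩C|
= 15+66+77 - 6-3-16 + 1
= 158 - 25 + 1
= 134

|A ∪ B ∪ C| = 134


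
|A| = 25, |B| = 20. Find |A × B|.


|A × B| = |A| × |B|
= 25 × 20
= 500

|A × B| = 500


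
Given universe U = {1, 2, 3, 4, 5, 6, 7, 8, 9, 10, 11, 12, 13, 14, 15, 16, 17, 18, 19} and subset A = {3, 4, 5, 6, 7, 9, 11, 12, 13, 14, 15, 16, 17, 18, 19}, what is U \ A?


Aᶜ = U \ A = elements in U but not in A
U = {1, 2, 3, 4, 5, 6, 7, 8, 9, 10, 11, 12, 13, 14, 15, 16, 17, 18, 19}
A = {3, 4, 5, 6, 7, 9, 11, 12, 13, 14, 15, 16, 17, 18, 19}
Aᶜ = {1, 2, 8, 10}

Aᶜ = {1, 2, 8, 10}


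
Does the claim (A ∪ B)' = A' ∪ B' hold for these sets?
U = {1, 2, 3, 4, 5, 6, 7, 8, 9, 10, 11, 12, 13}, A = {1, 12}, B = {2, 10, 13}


LHS: A ∪ B = {1, 2, 10, 12, 13}
(A ∪ B)' = U \ (A ∪ B) = {3, 4, 5, 6, 7, 8, 9, 11}
A' = {2, 3, 4, 5, 6, 7, 8, 9, 10, 11, 13}, B' = {1, 3, 4, 5, 6, 7, 8, 9, 11, 12}
Claimed RHS: A' ∪ B' = {1, 2, 3, 4, 5, 6, 7, 8, 9, 10, 11, 12, 13}
Identity is INVALID: LHS = {3, 4, 5, 6, 7, 8, 9, 11} but the RHS claimed here equals {1, 2, 3, 4, 5, 6, 7, 8, 9, 10, 11, 12, 13}. The correct form is (A ∪ B)' = A' ∩ B'.

Identity is invalid: (A ∪ B)' = {3, 4, 5, 6, 7, 8, 9, 11} but A' ∪ B' = {1, 2, 3, 4, 5, 6, 7, 8, 9, 10, 11, 12, 13}. The correct De Morgan law is (A ∪ B)' = A' ∩ B'.


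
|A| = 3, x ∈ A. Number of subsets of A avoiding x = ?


Subsets of A avoiding x are subsets of A \ {x}, which has 2 elements.
Count = 2^(n-1) = 2^2
= 4

Number of subsets avoiding x = 4


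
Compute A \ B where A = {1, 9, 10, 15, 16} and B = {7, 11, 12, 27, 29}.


A \ B = elements in A but not in B
A = {1, 9, 10, 15, 16}
B = {7, 11, 12, 27, 29}
Remove from A any elements in B
A \ B = {1, 9, 10, 15, 16}

A \ B = {1, 9, 10, 15, 16}


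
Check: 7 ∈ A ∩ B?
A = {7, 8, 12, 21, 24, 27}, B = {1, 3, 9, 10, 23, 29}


A = {7, 8, 12, 21, 24, 27}, B = {1, 3, 9, 10, 23, 29}
A ∩ B = elements in both A and B
A ∩ B = ∅
Checking if 7 ∈ A ∩ B
7 is not in A ∩ B → False

7 ∉ A ∩ B


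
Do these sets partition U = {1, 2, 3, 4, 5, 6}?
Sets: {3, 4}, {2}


A partition requires: (1) non-empty parts, (2) pairwise disjoint, (3) union = U
Parts: {3, 4}, {2}
Union of parts: {2, 3, 4}
U = {1, 2, 3, 4, 5, 6}
All non-empty? True
Pairwise disjoint? True
Covers U? False

No, not a valid partition


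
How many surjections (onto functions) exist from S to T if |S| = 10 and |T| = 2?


n = |S| = 10, k = |T| = 2. Surjections via inclusion-exclusion:
S(n,k) = Σ(-1)^i × C(k,i) × (k-i)^n, i=0 to k
i=0: (-1)^0×C(2,0)×2^10 = 1024
i=1: (-1)^1×C(2,1)×1^10 = -2
i=2: (-1)^2×C(2,2)×0^10 = 0
Total = 1022

Number of surjections = 1022


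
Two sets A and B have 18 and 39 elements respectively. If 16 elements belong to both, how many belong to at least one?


|A ∪ B| = |A| + |B| - |A ∩ B|
= 18 + 39 - 16
= 41

|A ∪ B| = 41


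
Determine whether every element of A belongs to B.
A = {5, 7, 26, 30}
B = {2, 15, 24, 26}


A ⊆ B means every element of A is in B.
Elements in A not in B: {5, 7, 30}
So A ⊄ B.

No, A ⊄ B


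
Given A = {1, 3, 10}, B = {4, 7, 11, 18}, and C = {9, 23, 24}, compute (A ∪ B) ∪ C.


A ∪ B = {1, 3, 4, 7, 10, 11, 18}
(A ∪ B) ∪ C = {1, 3, 4, 7, 9, 10, 11, 18, 23, 24}

A ∪ B ∪ C = {1, 3, 4, 7, 9, 10, 11, 18, 23, 24}


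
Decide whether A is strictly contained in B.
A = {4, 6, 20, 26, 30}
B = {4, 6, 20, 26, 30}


A ⊂ B requires: A ⊆ B AND A ≠ B.
A ⊆ B? Yes
A = B? Yes
A = B, so A is not a PROPER subset.

No, A is not a proper subset of B


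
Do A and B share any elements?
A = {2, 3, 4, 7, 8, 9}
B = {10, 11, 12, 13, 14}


Disjoint means A ∩ B = ∅.
A ∩ B = ∅
A ∩ B = ∅, so A and B are disjoint.

No — A and B share no elements (A ∩ B = ∅), so they are disjoint


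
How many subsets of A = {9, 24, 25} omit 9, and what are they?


A subset of A that omits 9 is a subset of A \ {9}, so there are 2^(n-1) = 2^2 = 4 of them.
Subsets excluding 9: ∅, {24}, {25}, {24, 25}

Subsets excluding 9 (4 total): ∅, {24}, {25}, {24, 25}


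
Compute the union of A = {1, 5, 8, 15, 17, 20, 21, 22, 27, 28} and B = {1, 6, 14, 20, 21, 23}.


A ∪ B = all elements in A or B (or both)
A = {1, 5, 8, 15, 17, 20, 21, 22, 27, 28}
B = {1, 6, 14, 20, 21, 23}
A ∪ B = {1, 5, 6, 8, 14, 15, 17, 20, 21, 22, 23, 27, 28}

A ∪ B = {1, 5, 6, 8, 14, 15, 17, 20, 21, 22, 23, 27, 28}


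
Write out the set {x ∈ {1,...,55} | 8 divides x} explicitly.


Checking each candidate:
Condition: multiples of 8 in {1,...,55}
Result = {8, 16, 24, 32, 40, 48}

{8, 16, 24, 32, 40, 48}


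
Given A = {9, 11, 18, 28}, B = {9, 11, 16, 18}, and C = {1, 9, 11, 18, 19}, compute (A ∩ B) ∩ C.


A ∩ B = {9, 11, 18}
(A ∩ B) ∩ C = {9, 11, 18}

A ∩ B ∩ C = {9, 11, 18}


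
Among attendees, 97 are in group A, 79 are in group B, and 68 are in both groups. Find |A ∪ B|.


|A ∪ B| = |A| + |B| - |A ∩ B|
= 97 + 79 - 68
= 108

|A ∪ B| = 108


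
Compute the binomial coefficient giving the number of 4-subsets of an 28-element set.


C(n,k) = n! / (k!(n-k)!)
C(28,4) = 28! / (4!24!)
= 20475

C(28,4) = 20475


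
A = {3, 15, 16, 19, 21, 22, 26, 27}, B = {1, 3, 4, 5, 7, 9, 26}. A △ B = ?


A △ B = (A \ B) ∪ (B \ A) = elements in exactly one of A or B
A \ B = {15, 16, 19, 21, 22, 27}
B \ A = {1, 4, 5, 7, 9}
A △ B = {1, 4, 5, 7, 9, 15, 16, 19, 21, 22, 27}

A △ B = {1, 4, 5, 7, 9, 15, 16, 19, 21, 22, 27}


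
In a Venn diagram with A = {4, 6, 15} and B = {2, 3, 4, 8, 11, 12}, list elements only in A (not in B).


A = {4, 6, 15}
B = {2, 3, 4, 8, 11, 12}
Region: only in A (not in B)
Elements: {6, 15}

Elements only in A (not in B): {6, 15}


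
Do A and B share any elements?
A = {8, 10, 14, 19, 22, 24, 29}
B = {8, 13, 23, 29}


Disjoint means A ∩ B = ∅.
A ∩ B = {8, 29}
A ∩ B ≠ ∅, so A and B are NOT disjoint.

Yes — A and B share the element(s) of A ∩ B = {8, 29}, so they are not disjoint


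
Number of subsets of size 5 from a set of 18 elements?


C(n,k) = n! / (k!(n-k)!)
C(18,5) = 18! / (5!13!)
= 8568

C(18,5) = 8568


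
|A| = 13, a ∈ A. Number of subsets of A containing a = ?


Subsets of A containing a correspond to subsets of A \ {a}, which has 12 elements.
Count = 2^(n-1) = 2^12
= 4096

Number of subsets containing a = 4096


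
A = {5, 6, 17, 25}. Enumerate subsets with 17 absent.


A subset of A that omits 17 is a subset of A \ {17}, so there are 2^(n-1) = 2^3 = 8 of them.
Subsets excluding 17: ∅, {5}, {6}, {25}, {5, 6}, {5, 25}, {6, 25}, {5, 6, 25}

Subsets excluding 17 (8 total): ∅, {5}, {6}, {25}, {5, 6}, {5, 25}, {6, 25}, {5, 6, 25}


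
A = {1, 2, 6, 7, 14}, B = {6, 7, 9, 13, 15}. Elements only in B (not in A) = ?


A = {1, 2, 6, 7, 14}
B = {6, 7, 9, 13, 15}
Region: only in B (not in A)
Elements: {9, 13, 15}

Elements only in B (not in A): {9, 13, 15}


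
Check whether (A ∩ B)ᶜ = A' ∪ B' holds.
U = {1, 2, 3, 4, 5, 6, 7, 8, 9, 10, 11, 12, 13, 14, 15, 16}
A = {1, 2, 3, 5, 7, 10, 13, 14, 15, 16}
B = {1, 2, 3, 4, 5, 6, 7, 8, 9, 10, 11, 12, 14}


LHS: A ∩ B = {1, 2, 3, 5, 7, 10, 14}
(A ∩ B)' = U \ (A ∩ B) = {4, 6, 8, 9, 11, 12, 13, 15, 16}
A' = {4, 6, 8, 9, 11, 12}, B' = {13, 15, 16}
Claimed RHS: A' ∪ B' = {4, 6, 8, 9, 11, 12, 13, 15, 16}
Identity is VALID: LHS = RHS = {4, 6, 8, 9, 11, 12, 13, 15, 16} ✓

Identity is valid. (A ∩ B)' = A' ∪ B' = {4, 6, 8, 9, 11, 12, 13, 15, 16}


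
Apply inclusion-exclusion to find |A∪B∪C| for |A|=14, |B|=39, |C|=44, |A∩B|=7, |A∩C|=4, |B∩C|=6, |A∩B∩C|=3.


|A∪B∪C| = |A|+|B|+|C| - |A∩B|-|A∩C|-|B∩C| + |A∩B∩C|
= 14+39+44 - 7-4-6 + 3
= 97 - 17 + 3
= 83

|A ∪ B ∪ C| = 83


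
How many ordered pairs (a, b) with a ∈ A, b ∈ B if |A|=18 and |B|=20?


|A × B| = |A| × |B|
= 18 × 20
= 360

|A × B| = 360


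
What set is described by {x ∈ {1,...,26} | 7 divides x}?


Checking each candidate:
Condition: multiples of 7 in {1,...,26}
Result = {7, 14, 21}

{7, 14, 21}


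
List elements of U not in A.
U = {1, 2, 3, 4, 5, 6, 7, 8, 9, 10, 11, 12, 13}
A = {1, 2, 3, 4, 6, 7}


Aᶜ = U \ A = elements in U but not in A
U = {1, 2, 3, 4, 5, 6, 7, 8, 9, 10, 11, 12, 13}
A = {1, 2, 3, 4, 6, 7}
Aᶜ = {5, 8, 9, 10, 11, 12, 13}

Aᶜ = {5, 8, 9, 10, 11, 12, 13}


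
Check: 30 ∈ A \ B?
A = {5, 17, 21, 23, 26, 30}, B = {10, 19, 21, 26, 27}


A = {5, 17, 21, 23, 26, 30}, B = {10, 19, 21, 26, 27}
A \ B = elements in A but not in B
A \ B = {5, 17, 23, 30}
Checking if 30 ∈ A \ B
30 is in A \ B → True

30 ∈ A \ B


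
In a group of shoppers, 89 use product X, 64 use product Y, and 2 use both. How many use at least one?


|A ∪ B| = |A| + |B| - |A ∩ B|
= 89 + 64 - 2
= 151

|A ∪ B| = 151


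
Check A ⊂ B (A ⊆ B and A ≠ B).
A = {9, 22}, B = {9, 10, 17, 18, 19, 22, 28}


A ⊂ B requires: A ⊆ B AND A ≠ B.
A ⊆ B? Yes
A = B? No
A ⊂ B: Yes (A is a proper subset of B)

Yes, A ⊂ B


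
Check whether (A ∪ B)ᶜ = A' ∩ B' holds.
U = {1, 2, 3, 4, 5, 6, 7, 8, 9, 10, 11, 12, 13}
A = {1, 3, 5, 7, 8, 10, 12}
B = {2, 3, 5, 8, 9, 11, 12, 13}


LHS: A ∪ B = {1, 2, 3, 5, 7, 8, 9, 10, 11, 12, 13}
(A ∪ B)' = U \ (A ∪ B) = {4, 6}
A' = {2, 4, 6, 9, 11, 13}, B' = {1, 4, 6, 7, 10}
Claimed RHS: A' ∩ B' = {4, 6}
Identity is VALID: LHS = RHS = {4, 6} ✓

Identity is valid. (A ∪ B)' = A' ∩ B' = {4, 6}


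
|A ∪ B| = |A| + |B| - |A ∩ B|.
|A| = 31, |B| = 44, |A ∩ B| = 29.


|A ∪ B| = |A| + |B| - |A ∩ B|
= 31 + 44 - 29
= 46

|A ∪ B| = 46


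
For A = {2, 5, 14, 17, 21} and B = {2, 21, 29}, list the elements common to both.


A ∩ B = elements in both A and B
A = {2, 5, 14, 17, 21}
B = {2, 21, 29}
A ∩ B = {2, 21}

A ∩ B = {2, 21}


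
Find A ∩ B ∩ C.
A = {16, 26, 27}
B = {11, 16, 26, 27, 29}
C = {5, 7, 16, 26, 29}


A ∩ B = {16, 26, 27}
(A ∩ B) ∩ C = {16, 26}

A ∩ B ∩ C = {16, 26}


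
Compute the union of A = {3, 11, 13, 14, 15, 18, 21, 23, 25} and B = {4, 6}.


A ∪ B = all elements in A or B (or both)
A = {3, 11, 13, 14, 15, 18, 21, 23, 25}
B = {4, 6}
A ∪ B = {3, 4, 6, 11, 13, 14, 15, 18, 21, 23, 25}

A ∪ B = {3, 4, 6, 11, 13, 14, 15, 18, 21, 23, 25}


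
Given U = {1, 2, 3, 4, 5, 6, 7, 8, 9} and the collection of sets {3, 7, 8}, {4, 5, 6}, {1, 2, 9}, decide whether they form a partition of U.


A partition requires: (1) non-empty parts, (2) pairwise disjoint, (3) union = U
Parts: {3, 7, 8}, {4, 5, 6}, {1, 2, 9}
Union of parts: {1, 2, 3, 4, 5, 6, 7, 8, 9}
U = {1, 2, 3, 4, 5, 6, 7, 8, 9}
All non-empty? True
Pairwise disjoint? True
Covers U? True

Yes, valid partition


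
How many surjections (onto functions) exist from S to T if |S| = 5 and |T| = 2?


n = |S| = 5, k = |T| = 2. Surjections via inclusion-exclusion:
S(n,k) = Σ(-1)^i × C(k,i) × (k-i)^n, i=0 to k
i=0: (-1)^0×C(2,0)×2^5 = 32
i=1: (-1)^1×C(2,1)×1^5 = -2
i=2: (-1)^2×C(2,2)×0^5 = 0
Total = 30

Number of surjections = 30


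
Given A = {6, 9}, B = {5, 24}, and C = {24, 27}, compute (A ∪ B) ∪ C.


A ∪ B = {5, 6, 9, 24}
(A ∪ B) ∪ C = {5, 6, 9, 24, 27}

A ∪ B ∪ C = {5, 6, 9, 24, 27}


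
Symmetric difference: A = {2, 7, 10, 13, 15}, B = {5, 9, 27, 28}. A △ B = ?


A △ B = (A \ B) ∪ (B \ A) = elements in exactly one of A or B
A \ B = {2, 7, 10, 13, 15}
B \ A = {5, 9, 27, 28}
A △ B = {2, 5, 7, 9, 10, 13, 15, 27, 28}

A △ B = {2, 5, 7, 9, 10, 13, 15, 27, 28}


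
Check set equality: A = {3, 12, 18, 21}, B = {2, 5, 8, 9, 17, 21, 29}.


Two sets are equal iff they have exactly the same elements.
A = {3, 12, 18, 21}
B = {2, 5, 8, 9, 17, 21, 29}
Differences: {2, 3, 5, 8, 9, 12, 17, 18, 29}
A ≠ B

No, A ≠ B


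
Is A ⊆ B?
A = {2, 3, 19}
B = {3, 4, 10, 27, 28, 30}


A ⊆ B means every element of A is in B.
Elements in A not in B: {2, 19}
So A ⊄ B.

No, A ⊄ B


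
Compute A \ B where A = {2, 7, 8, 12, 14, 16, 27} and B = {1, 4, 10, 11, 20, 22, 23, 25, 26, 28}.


A \ B = elements in A but not in B
A = {2, 7, 8, 12, 14, 16, 27}
B = {1, 4, 10, 11, 20, 22, 23, 25, 26, 28}
Remove from A any elements in B
A \ B = {2, 7, 8, 12, 14, 16, 27}

A \ B = {2, 7, 8, 12, 14, 16, 27}


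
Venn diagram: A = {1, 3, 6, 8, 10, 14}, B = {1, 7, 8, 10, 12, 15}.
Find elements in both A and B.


A = {1, 3, 6, 8, 10, 14}
B = {1, 7, 8, 10, 12, 15}
Region: in both A and B
Elements: {1, 8, 10}

Elements in both A and B: {1, 8, 10}


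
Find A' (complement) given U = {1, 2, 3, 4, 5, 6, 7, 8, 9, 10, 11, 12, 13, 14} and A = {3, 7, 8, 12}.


Aᶜ = U \ A = elements in U but not in A
U = {1, 2, 3, 4, 5, 6, 7, 8, 9, 10, 11, 12, 13, 14}
A = {3, 7, 8, 12}
Aᶜ = {1, 2, 4, 5, 6, 9, 10, 11, 13, 14}

Aᶜ = {1, 2, 4, 5, 6, 9, 10, 11, 13, 14}


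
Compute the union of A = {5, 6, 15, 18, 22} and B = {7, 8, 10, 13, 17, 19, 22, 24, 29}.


A ∪ B = all elements in A or B (or both)
A = {5, 6, 15, 18, 22}
B = {7, 8, 10, 13, 17, 19, 22, 24, 29}
A ∪ B = {5, 6, 7, 8, 10, 13, 15, 17, 18, 19, 22, 24, 29}

A ∪ B = {5, 6, 7, 8, 10, 13, 15, 17, 18, 19, 22, 24, 29}


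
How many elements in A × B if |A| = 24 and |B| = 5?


|A × B| = |A| × |B|
= 24 × 5
= 120

|A × B| = 120


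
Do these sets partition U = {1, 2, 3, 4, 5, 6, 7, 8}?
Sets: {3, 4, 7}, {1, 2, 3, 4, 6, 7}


A partition requires: (1) non-empty parts, (2) pairwise disjoint, (3) union = U
Parts: {3, 4, 7}, {1, 2, 3, 4, 6, 7}
Union of parts: {1, 2, 3, 4, 6, 7}
U = {1, 2, 3, 4, 5, 6, 7, 8}
All non-empty? True
Pairwise disjoint? False
Covers U? False

No, not a valid partition


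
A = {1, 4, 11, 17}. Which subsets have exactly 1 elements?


|A| = 4, so A has C(4,1) = 4 subsets of size 1.
Enumerate by choosing 1 elements from A at a time:
{1}, {4}, {11}, {17}

1-element subsets (4 total): {1}, {4}, {11}, {17}


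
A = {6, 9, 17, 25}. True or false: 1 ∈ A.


A = {6, 9, 17, 25}
Checking if 1 is in A
1 is not in A → False

1 ∉ A


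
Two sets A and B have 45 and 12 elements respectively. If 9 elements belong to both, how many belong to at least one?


|A ∪ B| = |A| + |B| - |A ∩ B|
= 45 + 12 - 9
= 48

|A ∪ B| = 48


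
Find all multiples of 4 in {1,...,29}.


Checking each candidate:
Condition: multiples of 4 in {1,...,29}
Result = {4, 8, 12, 16, 20, 24, 28}

{4, 8, 12, 16, 20, 24, 28}


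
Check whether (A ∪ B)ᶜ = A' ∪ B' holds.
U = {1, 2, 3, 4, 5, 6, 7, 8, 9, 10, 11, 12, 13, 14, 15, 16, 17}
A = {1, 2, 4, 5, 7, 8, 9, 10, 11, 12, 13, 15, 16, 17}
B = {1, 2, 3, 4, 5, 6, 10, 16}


LHS: A ∪ B = {1, 2, 3, 4, 5, 6, 7, 8, 9, 10, 11, 12, 13, 15, 16, 17}
(A ∪ B)' = U \ (A ∪ B) = {14}
A' = {3, 6, 14}, B' = {7, 8, 9, 11, 12, 13, 14, 15, 17}
Claimed RHS: A' ∪ B' = {3, 6, 7, 8, 9, 11, 12, 13, 14, 15, 17}
Identity is INVALID: LHS = {14} but the RHS claimed here equals {3, 6, 7, 8, 9, 11, 12, 13, 14, 15, 17}. The correct form is (A ∪ B)' = A' ∩ B'.

Identity is invalid: (A ∪ B)' = {14} but A' ∪ B' = {3, 6, 7, 8, 9, 11, 12, 13, 14, 15, 17}. The correct De Morgan law is (A ∪ B)' = A' ∩ B'.


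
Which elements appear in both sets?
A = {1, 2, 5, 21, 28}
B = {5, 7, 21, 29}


A ∩ B = elements in both A and B
A = {1, 2, 5, 21, 28}
B = {5, 7, 21, 29}
A ∩ B = {5, 21}

A ∩ B = {5, 21}


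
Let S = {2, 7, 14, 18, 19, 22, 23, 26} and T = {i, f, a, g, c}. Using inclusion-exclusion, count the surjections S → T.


n = |S| = 8, k = |T| = 5. Surjections via inclusion-exclusion:
S(n,k) = Σ(-1)^i × C(k,i) × (k-i)^n, i=0 to k
i=0: (-1)^0×C(5,0)×5^8 = 390625
i=1: (-1)^1×C(5,1)×4^8 = -327680
i=2: (-1)^2×C(5,2)×3^8 = 65610
i=3: (-1)^3×C(5,3)×2^8 = -2560
i=4: (-1)^4×C(5,4)×1^8 = 5
i=5: (-1)^5×C(5,5)×0^8 = 0
Total = 126000

Number of surjections = 126000


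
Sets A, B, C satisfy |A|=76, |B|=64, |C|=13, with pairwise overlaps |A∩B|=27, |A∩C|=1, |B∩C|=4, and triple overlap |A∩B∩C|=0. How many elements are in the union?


|A∪B∪C| = |A|+|B|+|C| - |A∩B|-|A∩C|-|B∩C| + |A∩B∩C|
= 76+64+13 - 27-1-4 + 0
= 153 - 32 + 0
= 121

|A ∪ B ∪ C| = 121


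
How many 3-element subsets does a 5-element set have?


C(n,k) = n! / (k!(n-k)!)
C(5,3) = 5! / (3!2!)
= 10

C(5,3) = 10


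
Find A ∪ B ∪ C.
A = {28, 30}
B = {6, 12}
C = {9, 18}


A ∪ B = {6, 12, 28, 30}
(A ∪ B) ∪ C = {6, 9, 12, 18, 28, 30}

A ∪ B ∪ C = {6, 9, 12, 18, 28, 30}


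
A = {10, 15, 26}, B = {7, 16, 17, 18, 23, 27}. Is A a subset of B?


A ⊆ B means every element of A is in B.
Elements in A not in B: {10, 15, 26}
So A ⊄ B.

No, A ⊄ B


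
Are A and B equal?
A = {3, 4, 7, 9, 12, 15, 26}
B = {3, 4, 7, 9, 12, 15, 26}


Two sets are equal iff they have exactly the same elements.
A = {3, 4, 7, 9, 12, 15, 26}
B = {3, 4, 7, 9, 12, 15, 26}
Same elements → A = B

Yes, A = B


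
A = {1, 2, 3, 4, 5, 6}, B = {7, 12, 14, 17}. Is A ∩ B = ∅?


Disjoint means A ∩ B = ∅.
A ∩ B = ∅
A ∩ B = ∅, so A and B are disjoint.

Yes, A and B are disjoint


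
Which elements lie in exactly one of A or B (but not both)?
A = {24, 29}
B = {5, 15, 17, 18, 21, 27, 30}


A △ B = (A \ B) ∪ (B \ A) = elements in exactly one of A or B
A \ B = {24, 29}
B \ A = {5, 15, 17, 18, 21, 27, 30}
A △ B = {5, 15, 17, 18, 21, 24, 27, 29, 30}

A △ B = {5, 15, 17, 18, 21, 24, 27, 29, 30}


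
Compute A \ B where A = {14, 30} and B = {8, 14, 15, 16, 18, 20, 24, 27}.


A \ B = elements in A but not in B
A = {14, 30}
B = {8, 14, 15, 16, 18, 20, 24, 27}
Remove from A any elements in B
A \ B = {30}

A \ B = {30}


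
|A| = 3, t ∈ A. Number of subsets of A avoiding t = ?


Subsets of A avoiding t are subsets of A \ {t}, which has 2 elements.
Count = 2^(n-1) = 2^2
= 4

Number of subsets avoiding t = 4


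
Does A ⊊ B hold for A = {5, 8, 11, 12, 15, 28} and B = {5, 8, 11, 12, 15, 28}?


A ⊂ B requires: A ⊆ B AND A ≠ B.
A ⊆ B? Yes
A = B? Yes
A = B, so A is not a PROPER subset.

No, A is not a proper subset of B


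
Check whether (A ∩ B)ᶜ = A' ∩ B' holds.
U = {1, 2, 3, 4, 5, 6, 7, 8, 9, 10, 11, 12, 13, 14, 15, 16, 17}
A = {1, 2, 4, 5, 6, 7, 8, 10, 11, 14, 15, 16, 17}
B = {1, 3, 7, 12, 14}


LHS: A ∩ B = {1, 7, 14}
(A ∩ B)' = U \ (A ∩ B) = {2, 3, 4, 5, 6, 8, 9, 10, 11, 12, 13, 15, 16, 17}
A' = {3, 9, 12, 13}, B' = {2, 4, 5, 6, 8, 9, 10, 11, 13, 15, 16, 17}
Claimed RHS: A' ∩ B' = {9, 13}
Identity is INVALID: LHS = {2, 3, 4, 5, 6, 8, 9, 10, 11, 12, 13, 15, 16, 17} but the RHS claimed here equals {9, 13}. The correct form is (A ∩ B)' = A' ∪ B'.

Identity is invalid: (A ∩ B)' = {2, 3, 4, 5, 6, 8, 9, 10, 11, 12, 13, 15, 16, 17} but A' ∩ B' = {9, 13}. The correct De Morgan law is (A ∩ B)' = A' ∪ B'.


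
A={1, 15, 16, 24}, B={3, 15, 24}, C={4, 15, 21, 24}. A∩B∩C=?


A ∩ B = {15, 24}
(A ∩ B) ∩ C = {15, 24}

A ∩ B ∩ C = {15, 24}


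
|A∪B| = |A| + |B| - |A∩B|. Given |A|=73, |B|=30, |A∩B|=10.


|A ∪ B| = |A| + |B| - |A ∩ B|
= 73 + 30 - 10
= 93

|A ∪ B| = 93


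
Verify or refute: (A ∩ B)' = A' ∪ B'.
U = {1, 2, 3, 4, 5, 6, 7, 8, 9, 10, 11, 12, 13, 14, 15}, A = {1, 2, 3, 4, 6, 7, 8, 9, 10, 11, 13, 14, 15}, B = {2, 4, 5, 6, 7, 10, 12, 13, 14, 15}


LHS: A ∩ B = {2, 4, 6, 7, 10, 13, 14, 15}
(A ∩ B)' = U \ (A ∩ B) = {1, 3, 5, 8, 9, 11, 12}
A' = {5, 12}, B' = {1, 3, 8, 9, 11}
Claimed RHS: A' ∪ B' = {1, 3, 5, 8, 9, 11, 12}
Identity is VALID: LHS = RHS = {1, 3, 5, 8, 9, 11, 12} ✓

Identity is valid. (A ∩ B)' = A' ∪ B' = {1, 3, 5, 8, 9, 11, 12}


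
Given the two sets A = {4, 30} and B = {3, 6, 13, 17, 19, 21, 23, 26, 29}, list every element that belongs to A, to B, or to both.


A ∪ B = all elements in A or B (or both)
A = {4, 30}
B = {3, 6, 13, 17, 19, 21, 23, 26, 29}
A ∪ B = {3, 4, 6, 13, 17, 19, 21, 23, 26, 29, 30}

A ∪ B = {3, 4, 6, 13, 17, 19, 21, 23, 26, 29, 30}


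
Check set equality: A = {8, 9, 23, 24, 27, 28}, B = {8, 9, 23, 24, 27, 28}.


Two sets are equal iff they have exactly the same elements.
A = {8, 9, 23, 24, 27, 28}
B = {8, 9, 23, 24, 27, 28}
Same elements → A = B

Yes, A = B


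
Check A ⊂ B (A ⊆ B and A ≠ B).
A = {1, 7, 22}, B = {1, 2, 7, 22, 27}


A ⊂ B requires: A ⊆ B AND A ≠ B.
A ⊆ B? Yes
A = B? No
A ⊂ B: Yes (A is a proper subset of B)

Yes, A ⊂ B


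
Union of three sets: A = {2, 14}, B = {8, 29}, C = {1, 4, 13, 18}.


A ∪ B = {2, 8, 14, 29}
(A ∪ B) ∪ C = {1, 2, 4, 8, 13, 14, 18, 29}

A ∪ B ∪ C = {1, 2, 4, 8, 13, 14, 18, 29}


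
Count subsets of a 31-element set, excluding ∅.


Total subsets = 2^n = 2^31 = 2147483648
Non-empty subsets exclude the empty set: 2^n - 1
= 2147483648 - 1
= 2147483647

Number of non-empty subsets = 2147483647


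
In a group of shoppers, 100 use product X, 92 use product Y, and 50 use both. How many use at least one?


|A ∪ B| = |A| + |B| - |A ∩ B|
= 100 + 92 - 50
= 142

|A ∪ B| = 142


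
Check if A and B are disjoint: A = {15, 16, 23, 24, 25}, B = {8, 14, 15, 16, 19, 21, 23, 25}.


Disjoint means A ∩ B = ∅.
A ∩ B = {15, 16, 23, 25}
A ∩ B ≠ ∅, so A and B are NOT disjoint.

No, A and B are not disjoint (A ∩ B = {15, 16, 23, 25})


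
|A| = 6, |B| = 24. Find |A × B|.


|A × B| = |A| × |B|
= 6 × 24
= 144

|A × B| = 144


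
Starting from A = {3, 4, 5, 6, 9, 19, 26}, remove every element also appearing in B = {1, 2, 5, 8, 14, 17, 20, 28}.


A \ B = elements in A but not in B
A = {3, 4, 5, 6, 9, 19, 26}
B = {1, 2, 5, 8, 14, 17, 20, 28}
Remove from A any elements in B
A \ B = {3, 4, 6, 9, 19, 26}

A \ B = {3, 4, 6, 9, 19, 26}


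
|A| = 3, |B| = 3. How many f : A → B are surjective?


n = |A| = 3, k = |B| = 3. Surjections via inclusion-exclusion:
S(n,k) = Σ(-1)^i × C(k,i) × (k-i)^n, i=0 to k
i=0: (-1)^0×C(3,0)×3^3 = 27
i=1: (-1)^1×C(3,1)×2^3 = -24
i=2: (-1)^2×C(3,2)×1^3 = 3
i=3: (-1)^3×C(3,3)×0^3 = 0
Total = 6

Number of surjections = 6


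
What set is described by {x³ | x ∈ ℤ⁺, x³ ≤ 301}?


Checking each candidate:
Condition: positive perfect cubes ≤ 301
Result = {1, 8, 27, 64, 125, 216}

{1, 8, 27, 64, 125, 216}


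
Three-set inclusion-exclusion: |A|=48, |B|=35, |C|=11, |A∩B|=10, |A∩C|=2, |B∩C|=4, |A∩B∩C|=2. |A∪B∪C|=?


|A∪B∪C| = |A|+|B|+|C| - |A∩B|-|A∩C|-|B∩C| + |A∩B∩C|
= 48+35+11 - 10-2-4 + 2
= 94 - 16 + 2
= 80

|A ∪ B ∪ C| = 80


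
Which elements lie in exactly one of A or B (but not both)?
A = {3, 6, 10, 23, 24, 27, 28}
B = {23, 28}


A △ B = (A \ B) ∪ (B \ A) = elements in exactly one of A or B
A \ B = {3, 6, 10, 24, 27}
B \ A = ∅
A △ B = {3, 6, 10, 24, 27}

A △ B = {3, 6, 10, 24, 27}


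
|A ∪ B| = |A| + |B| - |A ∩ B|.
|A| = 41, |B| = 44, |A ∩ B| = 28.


|A ∪ B| = |A| + |B| - |A ∩ B|
= 41 + 44 - 28
= 57

|A ∪ B| = 57


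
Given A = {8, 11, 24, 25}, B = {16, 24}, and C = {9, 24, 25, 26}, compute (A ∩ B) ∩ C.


A ∩ B = {24}
(A ∩ B) ∩ C = {24}

A ∩ B ∩ C = {24}


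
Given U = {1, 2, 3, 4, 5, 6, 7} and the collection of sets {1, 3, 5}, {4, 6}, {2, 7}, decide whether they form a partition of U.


A partition requires: (1) non-empty parts, (2) pairwise disjoint, (3) union = U
Parts: {1, 3, 5}, {4, 6}, {2, 7}
Union of parts: {1, 2, 3, 4, 5, 6, 7}
U = {1, 2, 3, 4, 5, 6, 7}
All non-empty? True
Pairwise disjoint? True
Covers U? True

Yes, valid partition


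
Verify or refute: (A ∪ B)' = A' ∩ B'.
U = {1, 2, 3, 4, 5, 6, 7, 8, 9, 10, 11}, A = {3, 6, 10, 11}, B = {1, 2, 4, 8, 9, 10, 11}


LHS: A ∪ B = {1, 2, 3, 4, 6, 8, 9, 10, 11}
(A ∪ B)' = U \ (A ∪ B) = {5, 7}
A' = {1, 2, 4, 5, 7, 8, 9}, B' = {3, 5, 6, 7}
Claimed RHS: A' ∩ B' = {5, 7}
Identity is VALID: LHS = RHS = {5, 7} ✓

Identity is valid. (A ∪ B)' = A' ∩ B' = {5, 7}


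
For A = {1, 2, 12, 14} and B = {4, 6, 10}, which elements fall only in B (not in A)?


A = {1, 2, 12, 14}
B = {4, 6, 10}
Region: only in B (not in A)
Elements: {4, 6, 10}

Elements only in B (not in A): {4, 6, 10}


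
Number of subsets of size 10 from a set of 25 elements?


C(n,k) = n! / (k!(n-k)!)
C(25,10) = 25! / (10!15!)
= 3268760

C(25,10) = 3268760


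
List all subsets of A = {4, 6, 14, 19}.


|A| = 4, so |P(A)| = 2^4 = 16
Enumerate subsets by cardinality (0 to 4):
∅, {4}, {6}, {14}, {19}, {4, 6}, {4, 14}, {4, 19}, {6, 14}, {6, 19}, {14, 19}, {4, 6, 14}, {4, 6, 19}, {4, 14, 19}, {6, 14, 19}, {4, 6, 14, 19}

P(A) has 16 subsets: ∅, {4}, {6}, {14}, {19}, {4, 6}, {4, 14}, {4, 19}, {6, 14}, {6, 19}, {14, 19}, {4, 6, 14}, {4, 6, 19}, {4, 14, 19}, {6, 14, 19}, {4, 6, 14, 19}


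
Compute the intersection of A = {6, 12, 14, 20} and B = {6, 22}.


A ∩ B = elements in both A and B
A = {6, 12, 14, 20}
B = {6, 22}
A ∩ B = {6}

A ∩ B = {6}


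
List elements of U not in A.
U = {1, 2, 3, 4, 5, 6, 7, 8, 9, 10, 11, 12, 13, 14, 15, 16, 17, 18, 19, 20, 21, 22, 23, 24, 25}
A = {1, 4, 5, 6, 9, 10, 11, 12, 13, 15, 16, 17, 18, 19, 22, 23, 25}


Aᶜ = U \ A = elements in U but not in A
U = {1, 2, 3, 4, 5, 6, 7, 8, 9, 10, 11, 12, 13, 14, 15, 16, 17, 18, 19, 20, 21, 22, 23, 24, 25}
A = {1, 4, 5, 6, 9, 10, 11, 12, 13, 15, 16, 17, 18, 19, 22, 23, 25}
Aᶜ = {2, 3, 7, 8, 14, 20, 21, 24}

Aᶜ = {2, 3, 7, 8, 14, 20, 21, 24}


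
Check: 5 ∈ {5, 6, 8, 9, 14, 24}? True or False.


A = {5, 6, 8, 9, 14, 24}
Checking if 5 is in A
5 is in A → True

5 ∈ A


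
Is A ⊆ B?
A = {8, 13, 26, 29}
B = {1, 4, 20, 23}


A ⊆ B means every element of A is in B.
Elements in A not in B: {8, 13, 26, 29}
So A ⊄ B.

No, A ⊄ B


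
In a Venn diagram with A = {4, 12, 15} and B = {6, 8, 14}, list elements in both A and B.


A = {4, 12, 15}
B = {6, 8, 14}
Region: in both A and B
Elements: ∅

Elements in both A and B: ∅


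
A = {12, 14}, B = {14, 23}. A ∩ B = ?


A ∩ B = elements in both A and B
A = {12, 14}
B = {14, 23}
A ∩ B = {14}

A ∩ B = {14}


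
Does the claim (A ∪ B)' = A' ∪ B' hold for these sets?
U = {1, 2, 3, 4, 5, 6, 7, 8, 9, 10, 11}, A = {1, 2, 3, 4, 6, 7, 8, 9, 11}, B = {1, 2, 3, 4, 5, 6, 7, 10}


LHS: A ∪ B = {1, 2, 3, 4, 5, 6, 7, 8, 9, 10, 11}
(A ∪ B)' = U \ (A ∪ B) = ∅
A' = {5, 10}, B' = {8, 9, 11}
Claimed RHS: A' ∪ B' = {5, 8, 9, 10, 11}
Identity is INVALID: LHS = ∅ but the RHS claimed here equals {5, 8, 9, 10, 11}. The correct form is (A ∪ B)' = A' ∩ B'.

Identity is invalid: (A ∪ B)' = ∅ but A' ∪ B' = {5, 8, 9, 10, 11}. The correct De Morgan law is (A ∪ B)' = A' ∩ B'.


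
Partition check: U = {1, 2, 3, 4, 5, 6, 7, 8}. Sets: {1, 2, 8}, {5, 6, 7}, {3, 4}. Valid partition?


A partition requires: (1) non-empty parts, (2) pairwise disjoint, (3) union = U
Parts: {1, 2, 8}, {5, 6, 7}, {3, 4}
Union of parts: {1, 2, 3, 4, 5, 6, 7, 8}
U = {1, 2, 3, 4, 5, 6, 7, 8}
All non-empty? True
Pairwise disjoint? True
Covers U? True

Yes, valid partition


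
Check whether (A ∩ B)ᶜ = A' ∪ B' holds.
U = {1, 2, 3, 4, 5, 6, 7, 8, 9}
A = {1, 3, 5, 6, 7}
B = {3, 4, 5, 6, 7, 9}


LHS: A ∩ B = {3, 5, 6, 7}
(A ∩ B)' = U \ (A ∩ B) = {1, 2, 4, 8, 9}
A' = {2, 4, 8, 9}, B' = {1, 2, 8}
Claimed RHS: A' ∪ B' = {1, 2, 4, 8, 9}
Identity is VALID: LHS = RHS = {1, 2, 4, 8, 9} ✓

Identity is valid. (A ∩ B)' = A' ∪ B' = {1, 2, 4, 8, 9}


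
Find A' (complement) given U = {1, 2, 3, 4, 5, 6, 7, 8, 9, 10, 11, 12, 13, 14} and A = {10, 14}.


Aᶜ = U \ A = elements in U but not in A
U = {1, 2, 3, 4, 5, 6, 7, 8, 9, 10, 11, 12, 13, 14}
A = {10, 14}
Aᶜ = {1, 2, 3, 4, 5, 6, 7, 8, 9, 11, 12, 13}

Aᶜ = {1, 2, 3, 4, 5, 6, 7, 8, 9, 11, 12, 13}


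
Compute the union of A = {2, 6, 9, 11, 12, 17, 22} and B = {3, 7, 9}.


A ∪ B = all elements in A or B (or both)
A = {2, 6, 9, 11, 12, 17, 22}
B = {3, 7, 9}
A ∪ B = {2, 3, 6, 7, 9, 11, 12, 17, 22}

A ∪ B = {2, 3, 6, 7, 9, 11, 12, 17, 22}


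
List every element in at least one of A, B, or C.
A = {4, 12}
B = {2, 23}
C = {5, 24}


A ∪ B = {2, 4, 12, 23}
(A ∪ B) ∪ C = {2, 4, 5, 12, 23, 24}

A ∪ B ∪ C = {2, 4, 5, 12, 23, 24}


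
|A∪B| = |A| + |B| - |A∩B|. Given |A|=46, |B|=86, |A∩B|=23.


|A ∪ B| = |A| + |B| - |A ∩ B|
= 46 + 86 - 23
= 109

|A ∪ B| = 109


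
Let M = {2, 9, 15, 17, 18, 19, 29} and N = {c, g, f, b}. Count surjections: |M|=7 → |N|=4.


n = |M| = 7, k = |N| = 4. Surjections via inclusion-exclusion:
S(n,k) = Σ(-1)^i × C(k,i) × (k-i)^n, i=0 to k
i=0: (-1)^0×C(4,0)×4^7 = 16384
i=1: (-1)^1×C(4,1)×3^7 = -8748
i=2: (-1)^2×C(4,2)×2^7 = 768
i=3: (-1)^3×C(4,3)×1^7 = -4
i=4: (-1)^4×C(4,4)×0^7 = 0
Total = 8400

Number of surjections = 8400


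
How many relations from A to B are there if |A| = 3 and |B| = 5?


A relation from A to B is any subset of A × B.
|A × B| = 3 × 5 = 15
# relations = 2^|A × B| = 2^15 = 32768

Number of relations = 32768


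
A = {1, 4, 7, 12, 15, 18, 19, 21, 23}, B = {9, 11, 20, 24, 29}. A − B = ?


A \ B = elements in A but not in B
A = {1, 4, 7, 12, 15, 18, 19, 21, 23}
B = {9, 11, 20, 24, 29}
Remove from A any elements in B
A \ B = {1, 4, 7, 12, 15, 18, 19, 21, 23}

A \ B = {1, 4, 7, 12, 15, 18, 19, 21, 23}


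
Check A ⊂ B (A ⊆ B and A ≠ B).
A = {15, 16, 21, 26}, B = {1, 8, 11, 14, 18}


A ⊂ B requires: A ⊆ B AND A ≠ B.
A ⊆ B? No
A ⊄ B, so A is not a proper subset.

No, A is not a proper subset of B


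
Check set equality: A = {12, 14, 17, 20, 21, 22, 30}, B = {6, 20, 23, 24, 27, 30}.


Two sets are equal iff they have exactly the same elements.
A = {12, 14, 17, 20, 21, 22, 30}
B = {6, 20, 23, 24, 27, 30}
Differences: {6, 12, 14, 17, 21, 22, 23, 24, 27}
A ≠ B

No, A ≠ B


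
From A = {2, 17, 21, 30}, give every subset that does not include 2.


A subset of A that omits 2 is a subset of A \ {2}, so there are 2^(n-1) = 2^3 = 8 of them.
Subsets excluding 2: ∅, {17}, {21}, {30}, {17, 21}, {17, 30}, {21, 30}, {17, 21, 30}

Subsets excluding 2 (8 total): ∅, {17}, {21}, {30}, {17, 21}, {17, 30}, {21, 30}, {17, 21, 30}


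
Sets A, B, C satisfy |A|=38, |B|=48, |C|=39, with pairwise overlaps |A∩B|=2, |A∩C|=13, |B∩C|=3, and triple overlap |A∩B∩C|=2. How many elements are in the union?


|A∪B∪C| = |A|+|B|+|C| - |A∩B|-|A∩C|-|B∩C| + |A∩B∩C|
= 38+48+39 - 2-13-3 + 2
= 125 - 18 + 2
= 109

|A ∪ B ∪ C| = 109


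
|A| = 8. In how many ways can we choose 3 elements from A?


C(n,k) = n! / (k!(n-k)!)
C(8,3) = 8! / (3!5!)
= 56

C(8,3) = 56


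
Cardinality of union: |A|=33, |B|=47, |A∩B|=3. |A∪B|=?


|A ∪ B| = |A| + |B| - |A ∩ B|
= 33 + 47 - 3
= 77

|A ∪ B| = 77


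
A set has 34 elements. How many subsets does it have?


Number of subsets = 2^n
= 2^34
= 17179869184

|P(A)| = 17179869184


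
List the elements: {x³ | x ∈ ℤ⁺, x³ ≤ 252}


Checking each candidate:
Condition: positive perfect cubes ≤ 252
Result = {1, 8, 27, 64, 125, 216}

{1, 8, 27, 64, 125, 216}


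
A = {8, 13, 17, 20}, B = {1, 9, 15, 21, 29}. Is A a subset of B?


A ⊆ B means every element of A is in B.
Elements in A not in B: {8, 13, 17, 20}
So A ⊄ B.

No, A ⊄ B


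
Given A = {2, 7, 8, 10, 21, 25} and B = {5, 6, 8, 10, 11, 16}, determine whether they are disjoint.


Disjoint means A ∩ B = ∅.
A ∩ B = {8, 10}
A ∩ B ≠ ∅, so A and B are NOT disjoint.

No, A and B are not disjoint (A ∩ B = {8, 10})


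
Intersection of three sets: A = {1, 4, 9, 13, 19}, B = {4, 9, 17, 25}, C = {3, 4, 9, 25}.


A ∩ B = {4, 9}
(A ∩ B) ∩ C = {4, 9}

A ∩ B ∩ C = {4, 9}


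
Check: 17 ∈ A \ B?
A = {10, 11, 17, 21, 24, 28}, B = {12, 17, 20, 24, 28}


A = {10, 11, 17, 21, 24, 28}, B = {12, 17, 20, 24, 28}
A \ B = elements in A but not in B
A \ B = {10, 11, 21}
Checking if 17 ∈ A \ B
17 is not in A \ B → False

17 ∉ A \ B


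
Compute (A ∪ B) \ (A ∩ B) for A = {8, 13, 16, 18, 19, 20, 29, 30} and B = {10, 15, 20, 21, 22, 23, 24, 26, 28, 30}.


A △ B = (A \ B) ∪ (B \ A) = elements in exactly one of A or B
A \ B = {8, 13, 16, 18, 19, 29}
B \ A = {10, 15, 21, 22, 23, 24, 26, 28}
A △ B = {8, 10, 13, 15, 16, 18, 19, 21, 22, 23, 24, 26, 28, 29}

A △ B = {8, 10, 13, 15, 16, 18, 19, 21, 22, 23, 24, 26, 28, 29}


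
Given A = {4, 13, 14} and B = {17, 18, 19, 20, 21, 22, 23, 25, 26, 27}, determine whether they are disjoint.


Disjoint means A ∩ B = ∅.
A ∩ B = ∅
A ∩ B = ∅, so A and B are disjoint.

Yes, A and B are disjoint


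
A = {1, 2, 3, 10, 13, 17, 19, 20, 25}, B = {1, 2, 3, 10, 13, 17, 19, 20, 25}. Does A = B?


Two sets are equal iff they have exactly the same elements.
A = {1, 2, 3, 10, 13, 17, 19, 20, 25}
B = {1, 2, 3, 10, 13, 17, 19, 20, 25}
Same elements → A = B

Yes, A = B


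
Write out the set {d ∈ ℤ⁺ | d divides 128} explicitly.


Checking each candidate:
Condition: positive divisors of 128
Result = {1, 2, 4, 8, 16, 32, 64, 128}

{1, 2, 4, 8, 16, 32, 64, 128}


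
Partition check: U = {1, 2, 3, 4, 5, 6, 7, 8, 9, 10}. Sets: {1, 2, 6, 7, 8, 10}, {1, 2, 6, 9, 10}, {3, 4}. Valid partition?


A partition requires: (1) non-empty parts, (2) pairwise disjoint, (3) union = U
Parts: {1, 2, 6, 7, 8, 10}, {1, 2, 6, 9, 10}, {3, 4}
Union of parts: {1, 2, 3, 4, 6, 7, 8, 9, 10}
U = {1, 2, 3, 4, 5, 6, 7, 8, 9, 10}
All non-empty? True
Pairwise disjoint? False
Covers U? False

No, not a valid partition


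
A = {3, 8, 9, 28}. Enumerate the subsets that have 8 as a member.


A subset of A contains 8 iff the remaining 3 elements form any subset of A \ {8}.
Count: 2^(n-1) = 2^3 = 8
Subsets containing 8: {8}, {3, 8}, {8, 9}, {8, 28}, {3, 8, 9}, {3, 8, 28}, {8, 9, 28}, {3, 8, 9, 28}

Subsets containing 8 (8 total): {8}, {3, 8}, {8, 9}, {8, 28}, {3, 8, 9}, {3, 8, 28}, {8, 9, 28}, {3, 8, 9, 28}
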